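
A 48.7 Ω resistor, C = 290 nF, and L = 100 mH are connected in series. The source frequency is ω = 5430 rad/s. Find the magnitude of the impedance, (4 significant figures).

104.1 Ω

X_L = ωL = 543.0 Ω
X_C = 1/(ωC) = 635.0 Ω
Net reactance X = X_L − X_C = -92.04 Ω
Z = 48.70 − j92.04 Ω
|Z| = √(48.70² + 92.04²) = 104.1 Ω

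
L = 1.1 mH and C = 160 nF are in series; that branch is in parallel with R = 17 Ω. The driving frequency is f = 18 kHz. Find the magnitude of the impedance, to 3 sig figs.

16.5 Ω

ω = 2πf = 113100 rad/s
X_L = ωL = 124 Ω
X_C = 1/(ωC) = 55.3 Ω
Branch 1: Z₁ = R = 17.0 Ω
Branch 2 (series LC): Z₂ = j(X_L − X_C) = j69.1 Ω
Parallel: Z = Z₁Z₂/(Z₁+Z₂), |Z| = 16.5 Ω, ∠Z = 13.8°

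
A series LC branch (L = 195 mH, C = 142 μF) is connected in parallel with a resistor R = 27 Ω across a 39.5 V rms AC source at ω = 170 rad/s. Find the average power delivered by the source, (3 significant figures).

57.8 W

X_L = ωL = 33.1 Ω
X_C = 1/(ωC) = 41.4 Ω
Branch 1: Z₁ = R = 27.0 Ω
Branch 2 (series LC): Z₂ = j(X_L − X_C) = −j8.28 Ω
Parallel: Z = Z₁Z₂/(Z₁+Z₂), |Z| = 7.91 Ω, ∠Z = -73.0°
I = V/|Z| = 4.99 A
P = VI cos φ = 39.5 × 4.99 × cos(-73.0°) = 57.8 W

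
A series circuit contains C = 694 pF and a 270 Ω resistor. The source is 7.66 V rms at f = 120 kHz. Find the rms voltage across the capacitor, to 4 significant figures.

ω = 2πf = 754000 rad/s
X_C = 1/(ωC) = 1911 Ω
Z = 270.0 − j1911 Ω
|Z| = √(270.0² + 1911²) = 1930 Ω
I = V/|Z| = 3.969 mA
V_C = I·|Z_C| = 0.003969 × 1911 = 7.585 V

7.585 V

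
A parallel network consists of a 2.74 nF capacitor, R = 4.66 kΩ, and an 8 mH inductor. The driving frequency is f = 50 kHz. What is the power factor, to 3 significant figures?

0.421

ω = 2πf = 314200 rad/s
X_L = ωL = 2510 Ω
X_C = 1/(ωC) = 1160 Ω
Parallel: admittances add. Y = 1/R + 1/(jωL) + jωC
Y = (0.000215 + j0.000463) S
|Y| = 0.000510 S → |Z| = 1/|Y| = 1960 Ω, ∠Z = −∠Y = -65.1°
cos φ = cos(-65.1°) = 0.421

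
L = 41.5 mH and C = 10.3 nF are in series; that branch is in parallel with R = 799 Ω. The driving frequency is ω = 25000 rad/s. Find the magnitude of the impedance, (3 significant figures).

769 Ω

X_L = ωL = 1040 Ω
X_C = 1/(ωC) = 3880 Ω
Branch 1: Z₁ = R = 799 Ω
Branch 2 (series LC): Z₂ = j(X_L − X_C) = −j2850 Ω
Parallel: Z = Z₁Z₂/(Z₁+Z₂), |Z| = 769 Ω, ∠Z = -15.7°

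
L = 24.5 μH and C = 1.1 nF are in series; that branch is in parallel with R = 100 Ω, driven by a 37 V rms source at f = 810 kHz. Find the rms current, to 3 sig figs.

779 mA

ω = 2πf = 5.089e+06 rad/s
X_L = ωL = 125 Ω
X_C = 1/(ωC) = 179 Ω
Branch 1: Z₁ = R = 100 Ω
Branch 2 (series LC): Z₂ = j(X_L − X_C) = −j53.9 Ω
Parallel: Z = Z₁Z₂/(Z₁+Z₂), |Z| = 47.5 Ω, ∠Z = -61.7°
I = V/|Z| = 37/47.5 = 779 mA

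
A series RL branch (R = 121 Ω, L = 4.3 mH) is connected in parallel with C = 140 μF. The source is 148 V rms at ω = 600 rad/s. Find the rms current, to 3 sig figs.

12.5 A

X_L = ωL = 2.58 Ω
X_C = 1/(ωC) = 11.9 Ω
Branch 1 (R+jX_L): Z₁ = 121 + j2.58 Ω, |Z₁| = 121 Ω
Branch 2 (−jX_C): Z₂ = −j11.9 Ω
Parallel: Z = Z₁Z₂/(Z₁+Z₂), |Z| = 11.9 Ω, ∠Z = -84.4°
I = V/|Z| = 148/11.9 = 12.5 A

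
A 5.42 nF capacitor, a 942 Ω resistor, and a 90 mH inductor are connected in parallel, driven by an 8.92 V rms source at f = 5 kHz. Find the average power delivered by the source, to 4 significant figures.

84.47 mW

ω = 2πf = 31420 rad/s
X_L = ωL = 2827 Ω
X_C = 1/(ωC) = 5873 Ω
Parallel: admittances add. Y = 1/R + 1/(jωL) + jωC
Y = (0.001062 − j0.0001834) S
|Y| = 0.001077 S → |Z| = 1/|Y| = 928.2 Ω, ∠Z = −∠Y = 9.802°
I = V/|Z| = 9.609 mA
P = VI cos φ = 8.92 × 0.009609 × cos(9.802°) = 84.47 mW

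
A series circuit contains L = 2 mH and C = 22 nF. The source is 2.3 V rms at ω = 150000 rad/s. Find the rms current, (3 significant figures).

X_L = ωL = 300 Ω
X_C = 1/(ωC) = 303 Ω
Net reactance X = X_L − X_C = -3.03 Ω
Z = − j3.03 Ω
|Z| = √(0² + 3.03²) = 3.03 Ω
I = V/|Z| = 2.3/3.03 = 759 mA

759 mA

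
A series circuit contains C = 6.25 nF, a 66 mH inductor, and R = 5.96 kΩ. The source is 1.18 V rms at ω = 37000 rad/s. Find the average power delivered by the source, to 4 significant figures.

X_L = ωL = 2442 Ω
X_C = 1/(ωC) = 4324 Ω
Net reactance X = X_L − X_C = -1882 Ω
Z = 5960 − j1882 Ω
|Z| = √(5960² + 1882²) = 6250 Ω
∠Z = arctan(-1882/5960) = -17.53°
I = V/|Z| = 188.8 μA
P = VI cos φ = 1.18 × 0.0001888 × cos(-17.53°) = 212.4 μW

212.4 μW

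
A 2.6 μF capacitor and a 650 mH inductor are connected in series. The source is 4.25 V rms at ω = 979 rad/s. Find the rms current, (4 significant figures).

X_L = ωL = 636.4 Ω
X_C = 1/(ωC) = 392.9 Ω
Net reactance X = X_L − X_C = 243.5 Ω
Z = j243.5 Ω
|Z| = √(0² + 243.5²) = 243.5 Ω
I = V/|Z| = 4.25/243.5 = 17.45 mA

17.45 mA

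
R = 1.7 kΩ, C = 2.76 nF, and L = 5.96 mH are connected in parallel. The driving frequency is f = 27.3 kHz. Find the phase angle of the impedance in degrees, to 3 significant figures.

ω = 2πf = 171500 rad/s
X_L = ωL = 1020 Ω
X_C = 1/(ωC) = 2110 Ω
Parallel: admittances add. Y = 1/R + 1/(jωL) + jωC
Y = (0.000588 − j0.000505) S
|Y| = 0.000775 S → |Z| = 1/|Y| = 1290 Ω, ∠Z = −∠Y = 40.6°

40.6°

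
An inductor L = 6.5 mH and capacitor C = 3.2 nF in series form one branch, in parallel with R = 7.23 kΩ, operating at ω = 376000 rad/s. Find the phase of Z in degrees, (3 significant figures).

X_L = ωL = 2440 Ω
X_C = 1/(ωC) = 831 Ω
Branch 1: Z₁ = R = 7230 Ω
Branch 2 (series LC): Z₂ = j(X_L − X_C) = j1610 Ω
Parallel: Z = Z₁Z₂/(Z₁+Z₂), |Z| = 1570 Ω, ∠Z = 77.4°

77.4°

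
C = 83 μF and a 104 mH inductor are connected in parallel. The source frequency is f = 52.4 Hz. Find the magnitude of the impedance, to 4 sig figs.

ω = 2πf = 329.2 rad/s
X_L = ωL = 34.24 Ω
X_C = 1/(ωC) = 36.59 Ω
Parallel: admittances add. Y = 1/(jωL) + jωC
Y = (0 − j0.001878) S
|Y| = 0.001878 S → |Z| = 1/|Y| = 532.5 Ω, ∠Z = −∠Y = 90.00°

532.5 Ω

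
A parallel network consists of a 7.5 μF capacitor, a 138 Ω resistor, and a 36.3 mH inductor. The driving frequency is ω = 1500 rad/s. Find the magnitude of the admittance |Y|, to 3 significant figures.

X_L = ωL = 54.4 Ω
X_C = 1/(ωC) = 88.9 Ω
Parallel: admittances add. Y = 1/R + 1/(jωL) + jωC
Y = (0.00725 − j0.00712) S
|Y| = 0.0102 S → |Z| = 1/|Y| = 98.5 Ω, ∠Z = −∠Y = 44.5°

10.2 mS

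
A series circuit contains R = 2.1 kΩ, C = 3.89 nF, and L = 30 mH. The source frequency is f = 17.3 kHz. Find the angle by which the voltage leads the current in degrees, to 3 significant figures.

23.1°

ω = 2πf = 108700 rad/s
X_L = ωL = 3260 Ω
X_C = 1/(ωC) = 2360 Ω
Net reactance X = X_L − X_C = 896 Ω
Z = 2100 + j896 Ω
|Z| = √(2100² + 896²) = 2280 Ω
∠Z = arctan(896/2100) = 23.1°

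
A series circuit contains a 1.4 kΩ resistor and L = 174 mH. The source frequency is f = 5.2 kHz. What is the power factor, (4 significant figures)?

ω = 2πf = 32670 rad/s
X_L = ωL = 5685 Ω
Z = 1400 + j5685 Ω
|Z| = √(1400² + 5685²) = 5855 Ω
∠Z = arctan(5685/1400) = 76.17°
cos φ = cos(76.17°) = 0.2391

0.2391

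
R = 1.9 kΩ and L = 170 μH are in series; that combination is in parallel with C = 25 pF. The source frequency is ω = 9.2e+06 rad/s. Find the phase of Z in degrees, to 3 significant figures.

5.15°

X_L = ωL = 1560 Ω
X_C = 1/(ωC) = 4350 Ω
Branch 1 (R+jX_L): Z₁ = 1900 + j1560 Ω, |Z₁| = 2460 Ω
Branch 2 (−jX_C): Z₂ = −j4350 Ω
Parallel: Z = Z₁Z₂/(Z₁+Z₂), |Z| = 3170 Ω, ∠Z = 5.15°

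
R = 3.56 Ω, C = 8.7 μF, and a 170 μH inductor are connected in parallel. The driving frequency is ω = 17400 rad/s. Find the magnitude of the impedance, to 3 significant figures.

X_L = ωL = 2.96 Ω
X_C = 1/(ωC) = 6.61 Ω
Parallel: admittances add. Y = 1/R + 1/(jωL) + jωC
Y = (0.281 − j0.187) S
|Y| = 0.337 S → |Z| = 1/|Y| = 2.96 Ω, ∠Z = −∠Y = 33.6°

2.96 Ω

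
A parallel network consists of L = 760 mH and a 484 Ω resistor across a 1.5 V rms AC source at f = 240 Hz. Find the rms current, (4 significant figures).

ω = 2πf = 1508 rad/s
X_L = ωL = 1146 Ω
Parallel: admittances add. Y = 1/R + 1/(jωL)
Y = (0.002066 − j0.0008726) S
|Y| = 0.002243 S → |Z| = 1/|Y| = 445.9 Ω, ∠Z = −∠Y = 22.90°
I = V/|Z| = 1.5/445.9 = 3.364 mA

3.364 mA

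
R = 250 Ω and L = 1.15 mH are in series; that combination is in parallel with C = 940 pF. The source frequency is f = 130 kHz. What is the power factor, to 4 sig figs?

ω = 2πf = 816800 rad/s
X_L = ωL = 939.3 Ω
X_C = 1/(ωC) = 1302 Ω
Branch 1 (R+jX_L): Z₁ = 250.0 + j939.3 Ω, |Z₁| = 972.0 Ω
Branch 2 (−jX_C): Z₂ = −j1302 Ω
Parallel: Z = Z₁Z₂/(Z₁+Z₂), |Z| = 2872 Ω, ∠Z = 40.55°
cos φ = cos(40.55°) = 0.7599

0.7599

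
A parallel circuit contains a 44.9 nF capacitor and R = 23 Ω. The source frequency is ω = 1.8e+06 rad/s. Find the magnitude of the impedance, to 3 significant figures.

X_C = 1/(ωC) = 12.4 Ω
Parallel: admittances add. Y = 1/R + jωC
Y = (0.0435 + j0.0808) S
|Y| = 0.0918 S → |Z| = 1/|Y| = 10.9 Ω, ∠Z = −∠Y = -61.7°

10.9 Ω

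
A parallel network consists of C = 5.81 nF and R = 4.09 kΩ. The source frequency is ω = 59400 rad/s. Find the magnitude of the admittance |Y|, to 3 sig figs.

423 μS

X_C = 1/(ωC) = 2900 Ω
Parallel: admittances add. Y = 1/R + jωC
Y = (0.000244 + j0.000345) S
|Y| = 0.000423 S → |Z| = 1/|Y| = 2360 Ω, ∠Z = −∠Y = -54.7°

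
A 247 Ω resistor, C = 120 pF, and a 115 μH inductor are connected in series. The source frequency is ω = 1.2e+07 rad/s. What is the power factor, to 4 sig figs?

0.3390

X_L = ωL = 1380 Ω
X_C = 1/(ωC) = 694.4 Ω
Net reactance X = X_L − X_C = 685.6 Ω
Z = 247.0 + j685.6 Ω
|Z| = √(247.0² + 685.6²) = 728.7 Ω
∠Z = arctan(685.6/247.0) = 70.19°
cos φ = cos(70.19°) = 0.3390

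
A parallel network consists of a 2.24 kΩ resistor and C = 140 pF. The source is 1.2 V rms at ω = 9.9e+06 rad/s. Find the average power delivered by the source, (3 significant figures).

X_C = 1/(ωC) = 722 Ω
Parallel: admittances add. Y = 1/R + jωC
Y = (0.000446 + j0.00139) S
|Y| = 0.00146 S → |Z| = 1/|Y| = 687 Ω, ∠Z = −∠Y = -72.1°
I = V/|Z| = 1.75 mA
P = VI cos φ = 1.2 × 0.00175 × cos(-72.1°) = 643 μW

643 μW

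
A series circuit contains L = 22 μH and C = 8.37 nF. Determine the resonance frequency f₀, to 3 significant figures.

371 kHz

ω₀ = 1/√(LC) = 1/√(2.2e-05 × 8.37e-09) = 2.33e+06 rad/s
f₀ = ω₀/(2π) = 371 kHz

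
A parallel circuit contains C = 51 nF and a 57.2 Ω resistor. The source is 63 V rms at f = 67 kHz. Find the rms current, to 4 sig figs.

ω = 2πf = 421000 rad/s
X_C = 1/(ωC) = 46.58 Ω
Parallel: admittances add. Y = 1/R + jωC
Y = (0.01748 + j0.02147) S
|Y| = 0.02769 S → |Z| = 1/|Y| = 36.12 Ω, ∠Z = −∠Y = -50.84°
I = V/|Z| = 63/36.12 = 1.744 A

1.744 A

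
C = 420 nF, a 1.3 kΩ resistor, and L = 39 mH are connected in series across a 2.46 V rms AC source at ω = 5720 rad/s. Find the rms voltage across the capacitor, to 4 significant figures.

X_L = ωL = 223.1 Ω
X_C = 1/(ωC) = 416.3 Ω
Net reactance X = X_L − X_C = -193.2 Ω
Z = 1300 − j193.2 Ω
|Z| = √(1300² + 193.2²) = 1314 Ω
I = V/|Z| = 1.872 mA
V_C = I·|Z_C| = 0.001872 × 416.3 = 0.7791 V

0.7791 V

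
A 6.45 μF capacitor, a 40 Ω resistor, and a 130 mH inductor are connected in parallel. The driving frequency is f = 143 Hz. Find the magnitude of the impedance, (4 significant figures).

ω = 2πf = 898.5 rad/s
X_L = ωL = 116.8 Ω
X_C = 1/(ωC) = 172.6 Ω
Parallel: admittances add. Y = 1/R + 1/(jωL) + jωC
Y = (0.02500 − j0.002766) S
|Y| = 0.02515 S → |Z| = 1/|Y| = 39.76 Ω, ∠Z = −∠Y = 6.314°

39.76 Ω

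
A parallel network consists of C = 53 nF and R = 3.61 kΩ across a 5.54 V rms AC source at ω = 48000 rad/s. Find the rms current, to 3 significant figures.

X_C = 1/(ωC) = 393 Ω
Parallel: admittances add. Y = 1/R + jωC
Y = (0.000277 + j0.00254) S
|Y| = 0.00256 S → |Z| = 1/|Y| = 391 Ω, ∠Z = −∠Y = -83.8°
I = V/|Z| = 5.54/391 = 14.2 mA

14.2 mA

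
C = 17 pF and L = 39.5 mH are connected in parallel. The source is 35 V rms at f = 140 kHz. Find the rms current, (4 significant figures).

483.9 μA

ω = 2πf = 879600 rad/s
X_L = ωL = 34750 Ω
X_C = 1/(ωC) = 66870 Ω
Parallel: admittances add. Y = 1/(jωL) + jωC
Y = (0 − j1.383e-05) S
|Y| = 1.383e-05 S → |Z| = 1/|Y| = 72330 Ω, ∠Z = −∠Y = 90.00°
I = V/|Z| = 35/72330 = 483.9 μA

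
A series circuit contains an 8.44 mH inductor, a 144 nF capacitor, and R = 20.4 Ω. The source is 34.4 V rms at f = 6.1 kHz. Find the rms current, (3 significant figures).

239 mA

ω = 2πf = 38330 rad/s
X_L = ωL = 323 Ω
X_C = 1/(ωC) = 181 Ω
Net reactance X = X_L − X_C = 142 Ω
Z = 20.4 + j142 Ω
|Z| = √(20.4² + 142²) = 144 Ω
I = V/|Z| = 34.4/144 = 239 mA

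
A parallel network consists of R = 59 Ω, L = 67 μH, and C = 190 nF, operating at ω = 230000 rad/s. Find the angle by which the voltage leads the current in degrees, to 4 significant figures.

X_L = ωL = 15.41 Ω
X_C = 1/(ωC) = 22.88 Ω
Parallel: admittances add. Y = 1/R + 1/(jωL) + jωC
Y = (0.01695 − j0.02119) S
|Y| = 0.02714 S → |Z| = 1/|Y| = 36.85 Ω, ∠Z = −∠Y = 51.35°

51.35°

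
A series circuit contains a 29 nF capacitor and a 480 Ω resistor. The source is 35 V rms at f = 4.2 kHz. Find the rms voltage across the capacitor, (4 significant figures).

ω = 2πf = 26390 rad/s
X_C = 1/(ωC) = 1307 Ω
Z = 480.0 − j1307 Ω
|Z| = √(480.0² + 1307²) = 1392 Ω
I = V/|Z| = 25.14 mA
V_C = I·|Z_C| = 0.02514 × 1307 = 32.85 V

32.85 V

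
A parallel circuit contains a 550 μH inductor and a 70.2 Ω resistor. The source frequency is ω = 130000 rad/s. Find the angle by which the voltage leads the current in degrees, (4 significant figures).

X_L = ωL = 71.50 Ω
Parallel: admittances add. Y = 1/R + 1/(jωL)
Y = (0.01425 − j0.01399) S
|Y| = 0.01996 S → |Z| = 1/|Y| = 50.09 Ω, ∠Z = −∠Y = 44.47°

44.47°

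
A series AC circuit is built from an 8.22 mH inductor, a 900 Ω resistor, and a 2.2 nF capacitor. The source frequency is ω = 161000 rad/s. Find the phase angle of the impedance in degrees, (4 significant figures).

-59.03°

X_L = ωL = 1323 Ω
X_C = 1/(ωC) = 2823 Ω
Net reactance X = X_L − X_C = -1500 Ω
Z = 900.0 − j1500 Ω
|Z| = √(900.0² + 1500²) = 1749 Ω
∠Z = arctan(-1500/900.0) = -59.03°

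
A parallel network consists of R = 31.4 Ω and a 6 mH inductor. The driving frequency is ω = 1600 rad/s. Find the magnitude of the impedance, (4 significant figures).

9.181 Ω

X_L = ωL = 9.600 Ω
Parallel: admittances add. Y = 1/R + 1/(jωL)
Y = (0.03185 − j0.1042) S
|Y| = 0.1089 S → |Z| = 1/|Y| = 9.181 Ω, ∠Z = −∠Y = 73.00°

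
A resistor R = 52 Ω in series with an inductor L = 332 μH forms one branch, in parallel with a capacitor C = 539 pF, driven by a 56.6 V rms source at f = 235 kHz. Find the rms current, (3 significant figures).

70.2 mA

ω = 2πf = 1.477e+06 rad/s
X_L = ωL = 490 Ω
X_C = 1/(ωC) = 1260 Ω
Branch 1 (R+jX_L): Z₁ = 52.0 + j490 Ω, |Z₁| = 493 Ω
Branch 2 (−jX_C): Z₂ = −j1260 Ω
Parallel: Z = Z₁Z₂/(Z₁+Z₂), |Z| = 806 Ω, ∠Z = 80.1°
I = V/|Z| = 56.6/806 = 70.2 mA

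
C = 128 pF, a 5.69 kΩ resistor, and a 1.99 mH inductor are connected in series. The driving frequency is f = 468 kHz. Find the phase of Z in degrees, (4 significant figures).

29.31°

ω = 2πf = 2.941e+06 rad/s
X_L = ωL = 5852 Ω
X_C = 1/(ωC) = 2657 Ω
Net reactance X = X_L − X_C = 3195 Ω
Z = 5690 + j3195 Ω
|Z| = √(5690² + 3195²) = 6526 Ω
∠Z = arctan(3195/5690) = 29.31°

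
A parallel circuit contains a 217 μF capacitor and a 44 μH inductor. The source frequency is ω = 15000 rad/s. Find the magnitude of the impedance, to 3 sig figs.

X_L = ωL = 0.660 Ω
X_C = 1/(ωC) = 0.307 Ω
Parallel: admittances add. Y = 1/(jωL) + jωC
Y = (0 + j1.74) S
|Y| = 1.74 S → |Z| = 1/|Y| = 0.575 Ω, ∠Z = −∠Y = -90.0°

0.575 Ω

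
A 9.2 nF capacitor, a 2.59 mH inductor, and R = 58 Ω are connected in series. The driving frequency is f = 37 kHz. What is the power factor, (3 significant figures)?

0.396

ω = 2πf = 232500 rad/s
X_L = ωL = 602 Ω
X_C = 1/(ωC) = 468 Ω
Net reactance X = X_L − X_C = 135 Ω
Z = 58.0 + j135 Ω
|Z| = √(58.0² + 135²) = 147 Ω
∠Z = arctan(135/58.0) = 66.7°
cos φ = cos(66.7°) = 0.396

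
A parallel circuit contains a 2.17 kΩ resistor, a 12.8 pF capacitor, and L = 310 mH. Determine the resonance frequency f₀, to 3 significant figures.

79.9 kHz

ω₀ = 1/√(LC) = 1/√(0.31 × 1.28e-11) = 502000 rad/s
f₀ = ω₀/(2π) = 79.9 kHz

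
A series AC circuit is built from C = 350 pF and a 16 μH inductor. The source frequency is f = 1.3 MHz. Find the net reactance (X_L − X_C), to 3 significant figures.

ω = 2πf = 8.168e+06 rad/s
X_L = ωL = 131 Ω
X_C = 1/(ωC) = 350 Ω
X = 131 − 350 = -219 Ω

-219 Ω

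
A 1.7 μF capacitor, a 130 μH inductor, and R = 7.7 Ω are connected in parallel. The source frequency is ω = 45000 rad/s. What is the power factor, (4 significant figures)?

X_L = ωL = 5.850 Ω
X_C = 1/(ωC) = 13.07 Ω
Parallel: admittances add. Y = 1/R + 1/(jωL) + jωC
Y = (0.1299 − j0.09444) S
|Y| = 0.1606 S → |Z| = 1/|Y| = 6.228 Ω, ∠Z = −∠Y = 36.02°
cos φ = cos(36.02°) = 0.8088

0.8088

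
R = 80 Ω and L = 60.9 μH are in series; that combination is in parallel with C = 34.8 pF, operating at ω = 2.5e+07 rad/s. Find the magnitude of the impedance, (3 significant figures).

X_L = ωL = 1520 Ω
X_C = 1/(ωC) = 1150 Ω
Branch 1 (R+jX_L): Z₁ = 80.0 + j1520 Ω, |Z₁| = 1520 Ω
Branch 2 (−jX_C): Z₂ = −j1150 Ω
Parallel: Z = Z₁Z₂/(Z₁+Z₂), |Z| = 4590 Ω, ∠Z = -80.9°

4590 Ω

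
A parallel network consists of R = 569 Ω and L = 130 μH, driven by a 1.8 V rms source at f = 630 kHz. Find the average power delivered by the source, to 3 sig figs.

ω = 2πf = 3.958e+06 rad/s
X_L = ωL = 515 Ω
Parallel: admittances add. Y = 1/R + 1/(jωL)
Y = (0.00176 − j0.00194) S
|Y| = 0.00262 S → |Z| = 1/|Y| = 382 Ω, ∠Z = −∠Y = 47.9°
I = V/|Z| = 4.72 mA
P = VI cos φ = 1.8 × 0.00472 × cos(47.9°) = 5.69 mW

5.69 mW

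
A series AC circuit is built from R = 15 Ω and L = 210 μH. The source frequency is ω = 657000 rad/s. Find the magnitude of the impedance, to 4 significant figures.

138.8 Ω

X_L = ωL = 138.0 Ω
Z = 15.00 + j138.0 Ω
|Z| = √(15.00² + 138.0²) = 138.8 Ω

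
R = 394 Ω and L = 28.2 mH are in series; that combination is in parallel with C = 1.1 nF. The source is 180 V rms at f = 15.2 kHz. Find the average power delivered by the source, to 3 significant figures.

1.72 W

ω = 2πf = 95500 rad/s
X_L = ωL = 2690 Ω
X_C = 1/(ωC) = 9520 Ω
Branch 1 (R+jX_L): Z₁ = 394 + j2690 Ω, |Z₁| = 2720 Ω
Branch 2 (−jX_C): Z₂ = −j9520 Ω
Parallel: Z = Z₁Z₂/(Z₁+Z₂), |Z| = 3790 Ω, ∠Z = 78.4°
I = V/|Z| = 47.5 mA
P = VI cos φ = 180 × 0.0475 × cos(78.4°) = 1.72 W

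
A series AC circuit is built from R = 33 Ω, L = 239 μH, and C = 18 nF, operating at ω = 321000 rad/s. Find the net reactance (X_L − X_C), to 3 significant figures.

X_L = ωL = 76.7 Ω
X_C = 1/(ωC) = 173 Ω
X = 76.7 − 173 = -96.4 Ω

-96.4 Ω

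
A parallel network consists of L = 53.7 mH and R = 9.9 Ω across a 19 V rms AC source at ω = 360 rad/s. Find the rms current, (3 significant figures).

X_L = ωL = 19.3 Ω
Parallel: admittances add. Y = 1/R + 1/(jωL)
Y = (0.101 − j0.0517) S
|Y| = 0.113 S → |Z| = 1/|Y| = 8.81 Ω, ∠Z = −∠Y = 27.1°
I = V/|Z| = 19/8.81 = 2.16 A

2.16 A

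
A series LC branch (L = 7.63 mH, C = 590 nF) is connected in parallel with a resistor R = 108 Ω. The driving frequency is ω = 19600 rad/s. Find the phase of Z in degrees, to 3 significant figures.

X_L = ωL = 150 Ω
X_C = 1/(ωC) = 86.5 Ω
Branch 1: Z₁ = R = 108 Ω
Branch 2 (series LC): Z₂ = j(X_L − X_C) = j63.1 Ω
Parallel: Z = Z₁Z₂/(Z₁+Z₂), |Z| = 54.5 Ω, ∠Z = 59.7°

59.7°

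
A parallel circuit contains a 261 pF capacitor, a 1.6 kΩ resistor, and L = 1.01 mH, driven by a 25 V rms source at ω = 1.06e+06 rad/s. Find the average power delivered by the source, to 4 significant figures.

390.6 mW

X_L = ωL = 1071 Ω
X_C = 1/(ωC) = 3615 Ω
Parallel: admittances add. Y = 1/R + 1/(jωL) + jωC
Y = (0.0006250 − j0.0006574) S
|Y| = 0.0009071 S → |Z| = 1/|Y| = 1102 Ω, ∠Z = −∠Y = 46.45°
I = V/|Z| = 22.68 mA
P = VI cos φ = 25 × 0.02268 × cos(46.45°) = 390.6 mW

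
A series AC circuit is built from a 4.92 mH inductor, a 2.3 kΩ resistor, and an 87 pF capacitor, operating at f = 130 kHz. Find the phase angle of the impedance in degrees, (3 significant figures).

-77.1°

ω = 2πf = 816800 rad/s
X_L = ωL = 4020 Ω
X_C = 1/(ωC) = 14100 Ω
Net reactance X = X_L − X_C = -10100 Ω
Z = 2300 − j10100 Ω
|Z| = √(2300² + 10100²) = 10300 Ω
∠Z = arctan(-10100/2300) = -77.1°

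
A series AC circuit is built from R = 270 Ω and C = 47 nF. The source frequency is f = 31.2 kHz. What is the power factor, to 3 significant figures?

0.928

ω = 2πf = 196000 rad/s
X_C = 1/(ωC) = 109 Ω
Z = 270 − j109 Ω
|Z| = √(270² + 109²) = 291 Ω
∠Z = arctan(-109/270) = -21.9°
cos φ = cos(-21.9°) = 0.928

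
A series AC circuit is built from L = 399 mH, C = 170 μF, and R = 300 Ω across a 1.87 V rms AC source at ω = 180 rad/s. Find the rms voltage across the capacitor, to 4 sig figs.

0.2020 V

X_L = ωL = 71.82 Ω
X_C = 1/(ωC) = 32.68 Ω
Net reactance X = X_L − X_C = 39.14 Ω
Z = 300.0 + j39.14 Ω
|Z| = √(300.0² + 39.14²) = 302.5 Ω
I = V/|Z| = 6.181 mA
V_C = I·|Z_C| = 0.006181 × 32.68 = 0.2020 V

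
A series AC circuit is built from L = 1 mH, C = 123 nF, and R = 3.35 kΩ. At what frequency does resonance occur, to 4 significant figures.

ω₀ = 1/√(LC) = 1/√(0.001 × 1.23e-07) = 90170 rad/s
f₀ = ω₀/(2π) = 14.35 kHz

14.35 kHz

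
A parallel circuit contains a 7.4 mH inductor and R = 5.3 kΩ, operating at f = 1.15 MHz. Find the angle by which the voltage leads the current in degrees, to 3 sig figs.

ω = 2πf = 7.226e+06 rad/s
X_L = ωL = 53500 Ω
Parallel: admittances add. Y = 1/R + 1/(jωL)
Y = (0.000189 − j1.87e-05) S
|Y| = 0.000190 S → |Z| = 1/|Y| = 5270 Ω, ∠Z = −∠Y = 5.66°

5.66°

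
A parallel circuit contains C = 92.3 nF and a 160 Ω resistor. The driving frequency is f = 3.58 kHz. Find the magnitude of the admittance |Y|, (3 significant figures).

6.59 mS

ω = 2πf = 22490 rad/s
X_C = 1/(ωC) = 482 Ω
Parallel: admittances add. Y = 1/R + jωC
Y = (0.00625 + j0.00208) S
|Y| = 0.00659 S → |Z| = 1/|Y| = 152 Ω, ∠Z = −∠Y = -18.4°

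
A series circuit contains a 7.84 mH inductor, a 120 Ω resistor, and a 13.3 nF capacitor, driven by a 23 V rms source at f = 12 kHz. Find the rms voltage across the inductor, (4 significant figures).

ω = 2πf = 75400 rad/s
X_L = ωL = 591.1 Ω
X_C = 1/(ωC) = 997.2 Ω
Net reactance X = X_L − X_C = -406.1 Ω
Z = 120.0 − j406.1 Ω
|Z| = √(120.0² + 406.1²) = 423.4 Ω
I = V/|Z| = 54.32 mA
V_L = I·|Z_L| = 0.05432 × 591.1 = 32.11 V

32.11 V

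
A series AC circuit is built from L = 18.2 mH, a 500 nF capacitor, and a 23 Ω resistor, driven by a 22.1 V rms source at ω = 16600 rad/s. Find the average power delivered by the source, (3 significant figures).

X_L = ωL = 302 Ω
X_C = 1/(ωC) = 120 Ω
Net reactance X = X_L − X_C = 182 Ω
Z = 23.0 + j182 Ω
|Z| = √(23.0² + 182²) = 183 Ω
∠Z = arctan(182/23.0) = 82.8°
I = V/|Z| = 121 mA
P = VI cos φ = 22.1 × 0.121 × cos(82.8°) = 335 mW

335 mW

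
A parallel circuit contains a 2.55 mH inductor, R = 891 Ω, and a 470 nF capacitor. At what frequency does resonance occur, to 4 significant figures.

4.597 kHz

ω₀ = 1/√(LC) = 1/√(0.00255 × 4.7e-07) = 28890 rad/s
f₀ = ω₀/(2π) = 4.597 kHz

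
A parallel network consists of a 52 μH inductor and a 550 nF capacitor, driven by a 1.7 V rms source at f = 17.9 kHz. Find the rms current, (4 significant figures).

185.5 mA

ω = 2πf = 112500 rad/s
X_L = ωL = 5.848 Ω
X_C = 1/(ωC) = 16.17 Ω
Parallel: admittances add. Y = 1/(jωL) + jωC
Y = (0 − j0.1091) S
|Y| = 0.1091 S → |Z| = 1/|Y| = 9.163 Ω, ∠Z = −∠Y = 90.00°
I = V/|Z| = 1.7/9.163 = 185.5 mA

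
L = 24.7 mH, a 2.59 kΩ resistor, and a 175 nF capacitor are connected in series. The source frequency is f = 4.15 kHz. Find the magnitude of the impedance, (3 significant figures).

2620 Ω

ω = 2πf = 26080 rad/s
X_L = ωL = 644 Ω
X_C = 1/(ωC) = 219 Ω
Net reactance X = X_L − X_C = 425 Ω
Z = 2590 + j425 Ω
|Z| = √(2590² + 425²) = 2620 Ω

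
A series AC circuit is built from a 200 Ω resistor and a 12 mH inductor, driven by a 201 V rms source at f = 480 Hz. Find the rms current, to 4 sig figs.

988.9 mA

ω = 2πf = 3016 rad/s
X_L = ωL = 36.19 Ω
Z = 200.0 + j36.19 Ω
|Z| = √(200.0² + 36.19²) = 203.2 Ω
I = V/|Z| = 201/203.2 = 988.9 mA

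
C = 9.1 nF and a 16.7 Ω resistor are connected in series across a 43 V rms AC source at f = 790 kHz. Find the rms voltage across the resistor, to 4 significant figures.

25.90 V

ω = 2πf = 4.964e+06 rad/s
X_C = 1/(ωC) = 22.14 Ω
Z = 16.70 − j22.14 Ω
|Z| = √(16.70² + 22.14²) = 27.73 Ω
I = V/|Z| = 1.551 A
V_R = I·|Z_R| = 1.551 × 16.70 = 25.90 V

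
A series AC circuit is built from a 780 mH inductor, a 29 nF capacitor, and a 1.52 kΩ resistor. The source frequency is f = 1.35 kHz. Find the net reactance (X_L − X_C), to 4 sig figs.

2551 Ω

ω = 2πf = 8482 rad/s
X_L = ωL = 6616 Ω
X_C = 1/(ωC) = 4065 Ω
X = 6616 − 4065 = 2551 Ω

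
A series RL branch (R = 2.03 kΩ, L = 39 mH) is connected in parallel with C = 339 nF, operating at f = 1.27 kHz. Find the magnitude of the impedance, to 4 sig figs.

373.8 Ω

ω = 2πf = 7980 rad/s
X_L = ωL = 311.2 Ω
X_C = 1/(ωC) = 369.7 Ω
Branch 1 (R+jX_L): Z₁ = 2030 + j311.2 Ω, |Z₁| = 2054 Ω
Branch 2 (−jX_C): Z₂ = −j369.7 Ω
Parallel: Z = Z₁Z₂/(Z₁+Z₂), |Z| = 373.8 Ω, ∠Z = -79.63°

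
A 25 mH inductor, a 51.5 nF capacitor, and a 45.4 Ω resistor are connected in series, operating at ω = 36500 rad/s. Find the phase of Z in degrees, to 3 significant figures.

83.2°

X_L = ωL = 912 Ω
X_C = 1/(ωC) = 532 Ω
Net reactance X = X_L − X_C = 381 Ω
Z = 45.4 + j381 Ω
|Z| = √(45.4² + 381²) = 383 Ω
∠Z = arctan(381/45.4) = 83.2°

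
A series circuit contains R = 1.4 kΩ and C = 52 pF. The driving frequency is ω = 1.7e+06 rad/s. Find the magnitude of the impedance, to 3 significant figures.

X_C = 1/(ωC) = 11300 Ω
Z = 1400 − j11300 Ω
|Z| = √(1400² + 11300²) = 11400 Ω

11400 Ω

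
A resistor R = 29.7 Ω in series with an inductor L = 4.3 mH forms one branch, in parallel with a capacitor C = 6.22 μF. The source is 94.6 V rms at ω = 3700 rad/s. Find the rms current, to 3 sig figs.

X_L = ωL = 15.9 Ω
X_C = 1/(ωC) = 43.5 Ω
Branch 1 (R+jX_L): Z₁ = 29.7 + j15.9 Ω, |Z₁| = 33.7 Ω
Branch 2 (−jX_C): Z₂ = −j43.5 Ω
Parallel: Z = Z₁Z₂/(Z₁+Z₂), |Z| = 36.1 Ω, ∠Z = -19.0°
I = V/|Z| = 94.6/36.1 = 2.62 A

2.62 A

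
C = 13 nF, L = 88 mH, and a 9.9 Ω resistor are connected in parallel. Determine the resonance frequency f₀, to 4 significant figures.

ω₀ = 1/√(LC) = 1/√(0.088 × 1.3e-08) = 29570 rad/s
f₀ = ω₀/(2π) = 4.706 kHz

4.706 kHz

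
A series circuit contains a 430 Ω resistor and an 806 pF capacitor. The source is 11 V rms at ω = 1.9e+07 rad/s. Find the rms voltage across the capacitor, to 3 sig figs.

1.65 V

X_C = 1/(ωC) = 65.3 Ω
Z = 430 − j65.3 Ω
|Z| = √(430² + 65.3²) = 435 Ω
I = V/|Z| = 25.3 mA
V_C = I·|Z_C| = 0.0253 × 65.3 = 1.65 V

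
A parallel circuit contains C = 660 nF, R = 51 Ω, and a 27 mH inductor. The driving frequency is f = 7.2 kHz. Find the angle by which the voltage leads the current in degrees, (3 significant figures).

-56.0°

ω = 2πf = 45240 rad/s
X_L = ωL = 1220 Ω
X_C = 1/(ωC) = 33.5 Ω
Parallel: admittances add. Y = 1/R + 1/(jωL) + jωC
Y = (0.0196 + j0.0290) S
|Y| = 0.0350 S → |Z| = 1/|Y| = 28.5 Ω, ∠Z = −∠Y = -56.0°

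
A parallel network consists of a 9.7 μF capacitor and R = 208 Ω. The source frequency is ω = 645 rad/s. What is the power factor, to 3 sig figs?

0.609

X_C = 1/(ωC) = 160 Ω
Parallel: admittances add. Y = 1/R + jωC
Y = (0.00481 + j0.00626) S
|Y| = 0.00789 S → |Z| = 1/|Y| = 127 Ω, ∠Z = −∠Y = -52.5°
cos φ = cos(-52.5°) = 0.609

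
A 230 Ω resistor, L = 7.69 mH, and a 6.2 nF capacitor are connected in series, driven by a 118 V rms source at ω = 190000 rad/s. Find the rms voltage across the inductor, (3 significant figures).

264 V

X_L = ωL = 1460 Ω
X_C = 1/(ωC) = 849 Ω
Net reactance X = X_L − X_C = 612 Ω
Z = 230 + j612 Ω
|Z| = √(230² + 612²) = 654 Ω
I = V/|Z| = 180 mA
V_L = I·|Z_L| = 0.180 × 1460 = 264 V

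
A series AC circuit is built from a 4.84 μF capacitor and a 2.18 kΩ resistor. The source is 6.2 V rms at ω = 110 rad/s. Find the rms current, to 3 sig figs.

X_C = 1/(ωC) = 1880 Ω
Z = 2180 − j1880 Ω
|Z| = √(2180² + 1880²) = 2880 Ω
I = V/|Z| = 6.2/2880 = 2.15 mA

2.15 mA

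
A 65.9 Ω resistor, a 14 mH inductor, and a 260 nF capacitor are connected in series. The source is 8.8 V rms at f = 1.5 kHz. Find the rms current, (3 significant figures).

31.0 mA

ω = 2πf = 9425 rad/s
X_L = ωL = 132 Ω
X_C = 1/(ωC) = 408 Ω
Net reactance X = X_L − X_C = -276 Ω
Z = 65.9 − j276 Ω
|Z| = √(65.9² + 276²) = 284 Ω
I = V/|Z| = 8.8/284 = 31.0 mA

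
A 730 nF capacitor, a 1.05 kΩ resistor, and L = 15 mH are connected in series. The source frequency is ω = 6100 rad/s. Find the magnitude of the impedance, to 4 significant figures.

X_L = ωL = 91.50 Ω
X_C = 1/(ωC) = 224.6 Ω
Net reactance X = X_L − X_C = -133.1 Ω
Z = 1050 − j133.1 Ω
|Z| = √(1050² + 133.1²) = 1058 Ω

1058 Ω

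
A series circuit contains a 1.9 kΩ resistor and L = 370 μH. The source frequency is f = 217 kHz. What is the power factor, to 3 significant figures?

ω = 2πf = 1.363e+06 rad/s
X_L = ωL = 504 Ω
Z = 1900 + j504 Ω
|Z| = √(1900² + 504²) = 1970 Ω
∠Z = arctan(504/1900) = 14.9°
cos φ = cos(14.9°) = 0.967

0.967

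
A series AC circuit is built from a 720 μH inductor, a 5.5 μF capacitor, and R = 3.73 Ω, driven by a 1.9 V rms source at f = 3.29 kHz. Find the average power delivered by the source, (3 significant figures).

ω = 2πf = 20670 rad/s
X_L = ωL = 14.9 Ω
X_C = 1/(ωC) = 8.80 Ω
Net reactance X = X_L − X_C = 6.09 Ω
Z = 3.73 + j6.09 Ω
|Z| = √(3.73² + 6.09²) = 7.14 Ω
∠Z = arctan(6.09/3.73) = 58.5°
I = V/|Z| = 266 mA
P = VI cos φ = 1.9 × 0.266 × cos(58.5°) = 264 mW

264 mW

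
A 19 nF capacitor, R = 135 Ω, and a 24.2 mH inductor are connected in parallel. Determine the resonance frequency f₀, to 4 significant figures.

ω₀ = 1/√(LC) = 1/√(0.0242 × 1.9e-08) = 46640 rad/s
f₀ = ω₀/(2π) = 7.422 kHz

7.422 kHz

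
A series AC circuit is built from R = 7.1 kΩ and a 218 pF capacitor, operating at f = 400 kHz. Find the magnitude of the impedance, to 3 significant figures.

7330 Ω

ω = 2πf = 2.513e+06 rad/s
X_C = 1/(ωC) = 1830 Ω
Z = 7100 − j1830 Ω
|Z| = √(7100² + 1830²) = 7330 Ω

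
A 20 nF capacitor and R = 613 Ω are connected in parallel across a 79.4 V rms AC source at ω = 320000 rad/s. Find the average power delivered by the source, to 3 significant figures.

X_C = 1/(ωC) = 156 Ω
Parallel: admittances add. Y = 1/R + jωC
Y = (0.00163 + j0.00640) S
|Y| = 0.00660 S → |Z| = 1/|Y| = 151 Ω, ∠Z = −∠Y = -75.7°
I = V/|Z| = 524 mA
P = VI cos φ = 79.4 × 0.524 × cos(-75.7°) = 10.3 W

10.3 W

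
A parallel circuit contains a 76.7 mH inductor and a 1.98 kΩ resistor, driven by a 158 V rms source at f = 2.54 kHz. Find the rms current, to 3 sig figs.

ω = 2πf = 15960 rad/s
X_L = ωL = 1220 Ω
Parallel: admittances add. Y = 1/R + 1/(jωL)
Y = (0.000505 − j0.000817) S
|Y| = 0.000960 S → |Z| = 1/|Y| = 1040 Ω, ∠Z = −∠Y = 58.3°
I = V/|Z| = 158/1040 = 152 mA

152 mA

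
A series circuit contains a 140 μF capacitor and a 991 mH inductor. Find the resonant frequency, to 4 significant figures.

13.51 Hz

ω₀ = 1/√(LC) = 1/√(0.991 × 0.00014) = 84.90 rad/s
f₀ = ω₀/(2π) = 13.51 Hz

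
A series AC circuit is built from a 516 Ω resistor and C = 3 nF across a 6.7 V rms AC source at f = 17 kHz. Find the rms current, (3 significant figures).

2.12 mA

ω = 2πf = 106800 rad/s
X_C = 1/(ωC) = 3120 Ω
Z = 516 − j3120 Ω
|Z| = √(516² + 3120²) = 3160 Ω
I = V/|Z| = 6.7/3160 = 2.12 mA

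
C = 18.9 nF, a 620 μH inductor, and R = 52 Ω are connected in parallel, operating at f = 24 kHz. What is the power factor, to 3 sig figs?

ω = 2πf = 150800 rad/s
X_L = ωL = 93.5 Ω
X_C = 1/(ωC) = 351 Ω
Parallel: admittances add. Y = 1/R + 1/(jωL) + jωC
Y = (0.0192 − j0.00785) S
|Y| = 0.0208 S → |Z| = 1/|Y| = 48.1 Ω, ∠Z = −∠Y = 22.2°
cos φ = cos(22.2°) = 0.926

0.926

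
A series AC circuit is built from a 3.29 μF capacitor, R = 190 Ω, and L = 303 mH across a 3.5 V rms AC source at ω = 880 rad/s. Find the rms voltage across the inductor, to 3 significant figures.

4.54 V

X_L = ωL = 267 Ω
X_C = 1/(ωC) = 345 Ω
Net reactance X = X_L − X_C = -78.8 Ω
Z = 190 − j78.8 Ω
|Z| = √(190² + 78.8²) = 206 Ω
I = V/|Z| = 17.0 mA
V_L = I·|Z_L| = 0.0170 × 267 = 4.54 V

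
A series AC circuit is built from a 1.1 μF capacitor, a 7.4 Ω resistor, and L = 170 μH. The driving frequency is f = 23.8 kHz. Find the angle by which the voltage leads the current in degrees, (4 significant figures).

69.06°

ω = 2πf = 149500 rad/s
X_L = ωL = 25.42 Ω
X_C = 1/(ωC) = 6.079 Ω
Net reactance X = X_L − X_C = 19.34 Ω
Z = 7.400 + j19.34 Ω
|Z| = √(7.400² + 19.34²) = 20.71 Ω
∠Z = arctan(19.34/7.400) = 69.06°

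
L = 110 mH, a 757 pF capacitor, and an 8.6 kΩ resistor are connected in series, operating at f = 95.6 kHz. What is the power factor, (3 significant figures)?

0.133

ω = 2πf = 600700 rad/s
X_L = ωL = 66100 Ω
X_C = 1/(ωC) = 2200 Ω
Net reactance X = X_L − X_C = 63900 Ω
Z = 8600 + j63900 Ω
|Z| = √(8600² + 63900²) = 64500 Ω
∠Z = arctan(63900/8600) = 82.3°
cos φ = cos(82.3°) = 0.133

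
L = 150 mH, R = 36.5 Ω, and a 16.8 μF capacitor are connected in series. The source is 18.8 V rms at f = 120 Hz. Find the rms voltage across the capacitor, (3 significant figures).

ω = 2πf = 754.0 rad/s
X_L = ωL = 113 Ω
X_C = 1/(ωC) = 78.9 Ω
Net reactance X = X_L − X_C = 34.2 Ω
Z = 36.5 + j34.2 Ω
|Z| = √(36.5² + 34.2²) = 50.0 Ω
I = V/|Z| = 376 mA
V_C = I·|Z_C| = 0.376 × 78.9 = 29.7 V

29.7 V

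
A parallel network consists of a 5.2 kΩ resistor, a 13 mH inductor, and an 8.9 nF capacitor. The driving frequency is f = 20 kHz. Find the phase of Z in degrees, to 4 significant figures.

ω = 2πf = 125700 rad/s
X_L = ωL = 1634 Ω
X_C = 1/(ωC) = 894.1 Ω
Parallel: admittances add. Y = 1/R + 1/(jωL) + jωC
Y = (0.0001923 + j0.0005063) S
|Y| = 0.0005416 S → |Z| = 1/|Y| = 1846 Ω, ∠Z = −∠Y = -69.20°

-69.20°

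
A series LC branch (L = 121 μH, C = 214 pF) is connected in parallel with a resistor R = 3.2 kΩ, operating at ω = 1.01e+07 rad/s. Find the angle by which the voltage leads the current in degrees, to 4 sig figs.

X_L = ωL = 1222 Ω
X_C = 1/(ωC) = 462.7 Ω
Branch 1: Z₁ = R = 3200 Ω
Branch 2 (series LC): Z₂ = j(X_L − X_C) = j759.4 Ω
Parallel: Z = Z₁Z₂/(Z₁+Z₂), |Z| = 738.9 Ω, ∠Z = 76.65°

76.65°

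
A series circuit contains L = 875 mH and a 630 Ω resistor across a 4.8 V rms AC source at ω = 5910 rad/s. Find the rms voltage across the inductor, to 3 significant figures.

X_L = ωL = 5170 Ω
Z = 630 + j5170 Ω
|Z| = √(630² + 5170²) = 5210 Ω
I = V/|Z| = 921 μA
V_L = I·|Z_L| = 0.000921 × 5170 = 4.76 V

4.76 V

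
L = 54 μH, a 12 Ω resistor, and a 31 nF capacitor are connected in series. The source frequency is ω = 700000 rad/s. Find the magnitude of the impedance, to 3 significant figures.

14.6 Ω

X_L = ωL = 37.8 Ω
X_C = 1/(ωC) = 46.1 Ω
Net reactance X = X_L − X_C = -8.28 Ω
Z = 12.0 − j8.28 Ω
|Z| = √(12.0² + 8.28²) = 14.6 Ω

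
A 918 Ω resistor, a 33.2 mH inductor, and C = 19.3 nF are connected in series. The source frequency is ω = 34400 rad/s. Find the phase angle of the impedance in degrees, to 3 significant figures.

X_L = ωL = 1140 Ω
X_C = 1/(ωC) = 1510 Ω
Net reactance X = X_L − X_C = -364 Ω
Z = 918 − j364 Ω
|Z| = √(918² + 364²) = 988 Ω
∠Z = arctan(-364/918) = -21.6°

-21.6°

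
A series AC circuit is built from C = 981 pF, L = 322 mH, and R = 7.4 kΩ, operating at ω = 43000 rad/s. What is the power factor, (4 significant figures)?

X_L = ωL = 13850 Ω
X_C = 1/(ωC) = 23710 Ω
Net reactance X = X_L − X_C = -9860 Ω
Z = 7400 − j9860 Ω
|Z| = √(7400² + 9860²) = 12330 Ω
∠Z = arctan(-9860/7400) = -53.11°
cos φ = cos(-53.11°) = 0.6003

0.6003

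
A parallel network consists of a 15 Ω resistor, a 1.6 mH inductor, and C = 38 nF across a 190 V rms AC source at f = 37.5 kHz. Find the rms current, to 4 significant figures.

12.72 A

ω = 2πf = 235600 rad/s
X_L = ωL = 377.0 Ω
X_C = 1/(ωC) = 111.7 Ω
Parallel: admittances add. Y = 1/R + 1/(jωL) + jωC
Y = (0.06667 + j0.006301) S
|Y| = 0.06696 S → |Z| = 1/|Y| = 14.93 Ω, ∠Z = −∠Y = -5.399°
I = V/|Z| = 190/14.93 = 12.72 A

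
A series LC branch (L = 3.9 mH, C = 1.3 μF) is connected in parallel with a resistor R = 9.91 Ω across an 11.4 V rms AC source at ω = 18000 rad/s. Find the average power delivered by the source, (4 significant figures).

13.11 W

X_L = ωL = 70.20 Ω
X_C = 1/(ωC) = 42.74 Ω
Branch 1: Z₁ = R = 9.910 Ω
Branch 2 (series LC): Z₂ = j(X_L − X_C) = j27.46 Ω
Parallel: Z = Z₁Z₂/(Z₁+Z₂), |Z| = 9.322 Ω, ∠Z = 19.84°
I = V/|Z| = 1.223 A
P = VI cos φ = 11.4 × 1.223 × cos(19.84°) = 13.11 W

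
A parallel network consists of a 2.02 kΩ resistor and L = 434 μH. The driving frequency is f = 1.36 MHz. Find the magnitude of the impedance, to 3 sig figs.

1770 Ω

ω = 2πf = 8.545e+06 rad/s
X_L = ωL = 3710 Ω
Parallel: admittances add. Y = 1/R + 1/(jωL)
Y = (0.000495 − j0.000270) S
|Y| = 0.000564 S → |Z| = 1/|Y| = 1770 Ω, ∠Z = −∠Y = 28.6°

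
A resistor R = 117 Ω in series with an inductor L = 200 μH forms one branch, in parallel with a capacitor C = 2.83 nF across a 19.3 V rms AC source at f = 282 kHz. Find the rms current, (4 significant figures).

50.35 mA

ω = 2πf = 1.772e+06 rad/s
X_L = ωL = 354.4 Ω
X_C = 1/(ωC) = 199.4 Ω
Branch 1 (R+jX_L): Z₁ = 117.0 + j354.4 Ω, |Z₁| = 373.2 Ω
Branch 2 (−jX_C): Z₂ = −j199.4 Ω
Parallel: Z = Z₁Z₂/(Z₁+Z₂), |Z| = 383.3 Ω, ∠Z = -71.21°
I = V/|Z| = 19.3/383.3 = 50.35 mA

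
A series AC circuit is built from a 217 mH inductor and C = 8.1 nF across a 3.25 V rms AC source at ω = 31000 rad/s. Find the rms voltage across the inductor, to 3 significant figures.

X_L = ωL = 6730 Ω
X_C = 1/(ωC) = 3980 Ω
Net reactance X = X_L − X_C = 2740 Ω
Z = j2740 Ω
|Z| = √(0² + 2740²) = 2740 Ω
I = V/|Z| = 1.18 mA
V_L = I·|Z_L| = 0.00118 × 6730 = 7.97 V

7.97 V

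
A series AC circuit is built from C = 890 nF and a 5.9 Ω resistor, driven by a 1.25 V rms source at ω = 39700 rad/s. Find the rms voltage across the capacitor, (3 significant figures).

1.22 V

X_C = 1/(ωC) = 28.3 Ω
Z = 5.90 − j28.3 Ω
|Z| = √(5.90² + 28.3²) = 28.9 Ω
I = V/|Z| = 43.2 mA
V_C = I·|Z_C| = 0.0432 × 28.3 = 1.22 V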